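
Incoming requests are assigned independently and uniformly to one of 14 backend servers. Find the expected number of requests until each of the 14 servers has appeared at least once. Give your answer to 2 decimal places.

45.52

After k distinct servers have appeared, the next request gives a new one with probability (14-k)/14, so the expected wait for the (k+1)-th is 14/(14-k).
E[T] = 14/14 + 14/13 + 14/12 + ... + 14/2 + 14/1 = 14·H_{14}.
H_{14} = 3.252, so E[T] = 45.522.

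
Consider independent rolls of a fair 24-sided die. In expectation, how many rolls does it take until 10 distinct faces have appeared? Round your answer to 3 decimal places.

12.586

With k distinct faces already seen, the next new one arrives after an expected 24/(24-k) rolls.
Sum over k = 0,...,9: E = 24/24 + 24/23 + 24/22 + ... + 24/16 + 24/15 = 12.5855.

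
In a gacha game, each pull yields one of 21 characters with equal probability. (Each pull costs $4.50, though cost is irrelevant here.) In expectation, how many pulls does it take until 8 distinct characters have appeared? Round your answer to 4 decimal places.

9.7697

Going from k to k+1 distinct takes a geometric number of pulls with mean 21/(21-k).
Sum over k = 0,...,7: E = 21/21 + 21/20 + 21/19 + ... + 21/15 + 21/14 = 9.76972.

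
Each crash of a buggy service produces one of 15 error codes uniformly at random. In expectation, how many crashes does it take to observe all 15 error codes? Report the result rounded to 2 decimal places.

The wait to go from k to k+1 distinct error codes is geometric with mean 15/(15-k).
E[T] = 15/15 + 15/14 + 15/13 + ... + 15/2 + 15/1 = 15·H_{15}.
H_{15} = 3.318, so E[T] = 49.773.

49.77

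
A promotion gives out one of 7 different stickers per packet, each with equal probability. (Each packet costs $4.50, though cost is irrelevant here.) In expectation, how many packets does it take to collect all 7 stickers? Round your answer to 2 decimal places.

Split into phases: going from k distinct to k+1 distinct takes on average 7/(7-k) packets.
E[T] = 7/7 + 7/6 + 7/5 + ... + 7/2 + 7/1 = 7·H_{7}.
H_{7} = 2.593, so E[T] = 18.150.

18.15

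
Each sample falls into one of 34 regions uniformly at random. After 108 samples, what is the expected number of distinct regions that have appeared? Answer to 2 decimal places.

For each region, P(seen in 108 samples) = 1 - (33/34)^108 = 0.960.
By linearity of expectation, E[distinct seen] = 34·(1 - (33/34)^108) = 32.647.

32.65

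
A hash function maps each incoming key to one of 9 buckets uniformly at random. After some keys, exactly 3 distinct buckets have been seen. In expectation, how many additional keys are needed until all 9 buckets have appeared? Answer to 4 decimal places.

22.0500

The wait to go from k to k+1 distinct buckets is geometric with mean 9/(9-k).
Sum over k = 3,...,8: E = 9/6 + 9/5 + 9/4 + 9/3 + 9/2 + 9/1 = 22.05000.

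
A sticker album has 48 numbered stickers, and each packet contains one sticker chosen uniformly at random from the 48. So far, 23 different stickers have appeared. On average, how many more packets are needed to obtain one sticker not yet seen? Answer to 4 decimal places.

1.9200

The number of packets until the next new sticker is geometric with success probability 25/48, so its mean is 48/25.
E = 48/25 = 1.92000.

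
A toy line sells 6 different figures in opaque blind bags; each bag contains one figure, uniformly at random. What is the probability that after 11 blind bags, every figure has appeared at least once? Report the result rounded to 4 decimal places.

0.3562

By inclusion–exclusion over which figures are missing,
P(all seen) = Σ_{j=0}^{6} (-1)^j C(6,j)((6-j)/6)^11
= 1.00000 - 0.80753 + 0.17342 - 0.00977 + 0.00008 - 0.00000 + 0.00000
= 0.35621.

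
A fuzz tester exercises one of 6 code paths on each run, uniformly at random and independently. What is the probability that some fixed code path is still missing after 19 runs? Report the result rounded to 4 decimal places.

On each run the fixed code path fails to appear with probability 5/6.
P(still missing after 19) = (5/6)^19 = 0.03130.

0.0313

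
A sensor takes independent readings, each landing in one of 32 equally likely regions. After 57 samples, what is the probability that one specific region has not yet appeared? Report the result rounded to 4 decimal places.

Each sample misses the fixed region with probability (32-1)/32 = 31/32, independently.
P(still missing after 57) = (31/32)^57 = 0.16371.

0.1637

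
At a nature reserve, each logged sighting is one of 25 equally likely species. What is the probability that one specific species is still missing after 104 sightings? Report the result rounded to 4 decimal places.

On each sighting the fixed species fails to appear with probability 24/25.
P(still missing after 104) = (24/25)^104 = 0.01433.

0.0143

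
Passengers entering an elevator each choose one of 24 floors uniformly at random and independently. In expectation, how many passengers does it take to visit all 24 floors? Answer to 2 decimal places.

Split into phases: going from k distinct to k+1 distinct takes on average 24/(24-k) passengers.
E[T] = 24/24 + 24/23 + 24/22 + ... + 24/2 + 24/1 = 24·H_{24}.
H_{24} = 3.776, so E[T] = 90.623.

90.62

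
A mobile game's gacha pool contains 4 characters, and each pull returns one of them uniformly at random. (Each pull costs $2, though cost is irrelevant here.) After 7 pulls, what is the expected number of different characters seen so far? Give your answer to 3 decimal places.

For each character, P(seen in 7 pulls) = 1 - (3/4)^7 = 0.8665.
By linearity of expectation, E[distinct seen] = 4·(1 - (3/4)^7) = 3.4661.

3.466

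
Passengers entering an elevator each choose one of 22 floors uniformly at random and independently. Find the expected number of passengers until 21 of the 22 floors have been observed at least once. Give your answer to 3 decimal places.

With k distinct floors already seen, the next new one arrives after an expected 22/(22-k) passengers.
Sum over k = 0,...,20: E = 22/22 + 22/21 + 22/20 + ... + 22/3 + 22/2 = 59.1979.

59.198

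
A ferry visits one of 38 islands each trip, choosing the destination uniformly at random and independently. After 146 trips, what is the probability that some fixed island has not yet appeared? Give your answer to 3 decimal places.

Each trip misses the fixed island with probability (38-1)/38 = 37/38, independently.
P(still missing after 146) = (37/38)^146 = 0.0204.

0.020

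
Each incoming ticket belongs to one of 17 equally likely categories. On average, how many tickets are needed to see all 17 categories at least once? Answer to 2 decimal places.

The wait to go from k to k+1 distinct categories is geometric with mean 17/(17-k).
E[T] = 17/17 + 17/16 + 17/15 + ... + 17/2 + 17/1 = 17·H_{17}.
H_{17} = 3.440, so E[T] = 58.472.

58.47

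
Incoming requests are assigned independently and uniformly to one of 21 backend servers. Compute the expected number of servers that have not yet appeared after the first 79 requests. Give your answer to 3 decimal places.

0.445

For each server, P(unseen after 79) = (20/21)^79 = 0.0212.
By linearity of expectation, E[unseen] = 21·(20/21)^79 = 0.4449.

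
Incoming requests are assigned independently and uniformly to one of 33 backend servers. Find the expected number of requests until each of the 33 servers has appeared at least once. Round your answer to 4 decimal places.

Split into phases: going from k distinct to k+1 distinct takes on average 33/(33-k) requests.
E[T] = 33/33 + 33/32 + 33/31 + ... + 33/2 + 33/1 = 33·H_{33}.
H_{33} = 4.08880, so E[T] = 134.93034.

134.9303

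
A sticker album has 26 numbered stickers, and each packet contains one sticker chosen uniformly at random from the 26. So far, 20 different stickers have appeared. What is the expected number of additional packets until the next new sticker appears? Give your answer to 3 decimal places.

The number of packets until the next new sticker is geometric with success probability 6/26, so its mean is 26/6.
E = 26/6 = 4.3333.

4.333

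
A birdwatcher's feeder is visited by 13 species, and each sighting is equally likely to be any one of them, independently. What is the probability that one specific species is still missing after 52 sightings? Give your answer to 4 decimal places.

0.0156

On each sighting the fixed species fails to appear with probability 12/13.
P(still missing after 52) = (12/13)^52 = 0.01557.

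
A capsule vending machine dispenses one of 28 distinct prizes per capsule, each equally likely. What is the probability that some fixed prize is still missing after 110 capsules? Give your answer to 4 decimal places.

On each capsule the fixed prize fails to appear with probability 27/28.
P(still missing after 110) = (27/28)^110 = 0.01831.

0.0183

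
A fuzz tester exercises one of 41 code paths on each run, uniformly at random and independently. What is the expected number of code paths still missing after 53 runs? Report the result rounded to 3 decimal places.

For each code path, P(unseen after 53) = (40/41)^53 = 0.2702.
By linearity of expectation, E[unseen] = 41·(40/41)^53 = 11.0769.

11.077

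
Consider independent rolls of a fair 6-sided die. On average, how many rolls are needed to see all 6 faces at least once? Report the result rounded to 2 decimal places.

After k distinct faces have appeared, the next roll gives a new one with probability (6-k)/6, so the expected wait for the (k+1)-th is 6/(6-k).
E[T] = 6/6 + 6/5 + 6/4 + 6/3 + 6/2 + 6/1 = 6·H_{6}.
H_{6} = 2.450, so E[T] = 14.700.

14.70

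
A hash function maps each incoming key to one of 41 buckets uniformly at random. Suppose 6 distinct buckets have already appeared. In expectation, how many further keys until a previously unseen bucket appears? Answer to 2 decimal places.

The number of keys until the next new bucket is geometric with success probability 35/41, so its mean is 41/35.
E = 41/35 = 1.171.

1.17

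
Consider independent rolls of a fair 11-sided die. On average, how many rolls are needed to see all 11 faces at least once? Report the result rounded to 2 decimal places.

After k distinct faces have appeared, the next roll gives a new one with probability (11-k)/11, so the expected wait for the (k+1)-th is 11/(11-k).
E[T] = 11/11 + 11/10 + 11/9 + ... + 11/2 + 11/1 = 11·H_{11}.
H_{11} = 3.020, so E[T] = 33.219.

33.22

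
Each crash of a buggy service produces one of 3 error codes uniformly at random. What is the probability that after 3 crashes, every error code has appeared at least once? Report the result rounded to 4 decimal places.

0.2222

Let A_i be the event that error code i is missing after 3 crashes. By inclusion–exclusion on the A_i,
P(all seen) = Σ_{j=0}^{3} (-1)^j C(3,j)((3-j)/3)^3
= 1.00000 - 0.88889 + 0.11111 - 0.00000
= 0.22222.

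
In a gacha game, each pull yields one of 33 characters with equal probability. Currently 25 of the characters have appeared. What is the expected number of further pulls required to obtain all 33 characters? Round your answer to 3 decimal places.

From k distinct to k+1 distinct takes on average 33/(33-k) pulls.
Sum over k = 25,...,32: E = 33/8 + 33/7 + 33/6 + ... + 33/2 + 33/1 = 89.6893.

89.689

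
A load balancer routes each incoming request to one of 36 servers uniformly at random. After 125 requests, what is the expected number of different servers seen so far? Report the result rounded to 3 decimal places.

For each server, P(seen in 125 requests) = 1 - (35/36)^125 = 0.9704.
By linearity of expectation, E[distinct seen] = 36·(1 - (35/36)^125) = 34.9359.

34.936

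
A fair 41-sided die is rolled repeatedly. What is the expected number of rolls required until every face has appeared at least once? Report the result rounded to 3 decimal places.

176.420

Split into phases: going from k distinct to k+1 distinct takes on average 41/(41-k) rolls.
E[T] = 41/41 + 41/40 + 41/39 + ... + 41/2 + 41/1 = 41·H_{41}.
H_{41} = 4.3029, so E[T] = 176.4203.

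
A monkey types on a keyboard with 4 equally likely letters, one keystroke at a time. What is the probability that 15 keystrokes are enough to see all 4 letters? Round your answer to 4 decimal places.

0.9467

Let A_i be the event that letter i is missing after 15 keystrokes. By inclusion–exclusion on the A_i,
P(all seen) = Σ_{j=0}^{4} (-1)^j C(4,j)((4-j)/4)^15
= 1.00000 - 0.05345 + 0.00018 - 0.00000 + 0.00000
= 0.94673.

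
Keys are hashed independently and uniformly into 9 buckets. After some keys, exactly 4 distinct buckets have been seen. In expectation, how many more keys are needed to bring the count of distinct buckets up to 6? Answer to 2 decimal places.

4.05

The wait to go from k to k+1 distinct buckets is geometric with mean 9/(9-k).
Sum over k = 4,...,5: E = 9/5 + 9/4 = 4.050.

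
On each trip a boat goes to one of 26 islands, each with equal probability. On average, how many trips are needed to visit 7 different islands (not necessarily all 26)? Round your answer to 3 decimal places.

7.974

Going from k to k+1 distinct takes a geometric number of trips with mean 26/(26-k).
Sum over k = 0,...,6: E = 26/26 + 26/25 + 26/24 + ... + 26/21 + 26/20 = 7.9737.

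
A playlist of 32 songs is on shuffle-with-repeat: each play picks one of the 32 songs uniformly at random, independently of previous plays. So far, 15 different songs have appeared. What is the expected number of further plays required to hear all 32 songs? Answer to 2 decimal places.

From k distinct to k+1 distinct takes on average 32/(32-k) plays.
Sum over k = 15,...,31: E = 32/17 + 32/16 + 32/15 + ... + 32/2 + 32/1 = 110.066.

110.07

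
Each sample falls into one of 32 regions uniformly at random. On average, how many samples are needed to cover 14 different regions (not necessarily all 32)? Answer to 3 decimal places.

Going from k to k+1 distinct takes a geometric number of samples with mean 32/(32-k).
Sum over k = 0,...,13: E = 32/32 + 32/31 + 32/30 + ... + 32/20 + 32/19 = 18.0284.

18.028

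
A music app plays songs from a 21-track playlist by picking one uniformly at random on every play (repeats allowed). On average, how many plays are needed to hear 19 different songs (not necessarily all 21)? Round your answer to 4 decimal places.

With k distinct songs already seen, the next new one arrives after an expected 21/(21-k) plays.
Sum over k = 0,...,18: E = 21/21 + 21/20 + 21/19 + ... + 21/4 + 21/3 = 45.05253.

45.0525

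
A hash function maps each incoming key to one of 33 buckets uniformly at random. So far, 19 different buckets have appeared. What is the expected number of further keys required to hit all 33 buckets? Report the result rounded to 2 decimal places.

The wait to go from k to k+1 distinct buckets is geometric with mean 33/(33-k).
Sum over k = 19,...,32: E = 33/14 + 33/13 + 33/12 + ... + 33/2 + 33/1 = 107.302.

107.30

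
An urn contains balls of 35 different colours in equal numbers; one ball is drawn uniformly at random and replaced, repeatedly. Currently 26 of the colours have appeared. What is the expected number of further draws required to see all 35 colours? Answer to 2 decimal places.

99.01

From k distinct to k+1 distinct takes on average 35/(35-k) draws.
Sum over k = 26,...,34: E = 35/9 + 35/8 + 35/7 + ... + 35/2 + 35/1 = 99.014.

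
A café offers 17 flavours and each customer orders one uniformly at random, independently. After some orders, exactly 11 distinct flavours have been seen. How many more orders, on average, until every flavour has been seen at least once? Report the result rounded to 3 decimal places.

41.650

With k distinct flavours already seen, the next new one takes an expected 17/(17-k) orders.
Sum over k = 11,...,16: E = 17/6 + 17/5 + 17/4 + 17/3 + 17/2 + 17/1 = 41.6500.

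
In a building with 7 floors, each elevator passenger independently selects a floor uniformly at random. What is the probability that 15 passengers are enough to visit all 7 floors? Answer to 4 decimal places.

0.4339

Let A_i be the event that floor i is missing after 15 passengers. By inclusion–exclusion on the A_i,
P(all seen) = Σ_{j=0}^{7} (-1)^j C(7,j)((7-j)/7)^15
= 1.00000 - 0.69326 + 0.13499 - 0.00792 + 0.00011 - 0.00000 + 0.00000 - 0.00000
= 0.43392.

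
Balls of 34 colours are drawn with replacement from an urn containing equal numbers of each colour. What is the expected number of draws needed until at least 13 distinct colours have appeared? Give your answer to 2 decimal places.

16.08

With k distinct colours already seen, the next new one arrives after an expected 34/(34-k) draws.
Sum over k = 0,...,12: E = 34/34 + 34/33 + 34/32 + ... + 34/23 + 34/22 = 16.077.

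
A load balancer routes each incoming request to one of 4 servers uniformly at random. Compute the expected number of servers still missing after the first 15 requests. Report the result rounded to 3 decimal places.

For each server, P(unseen after 15) = (3/4)^15 = 0.0134.
By linearity of expectation, E[unseen] = 4·(3/4)^15 = 0.0535.

0.053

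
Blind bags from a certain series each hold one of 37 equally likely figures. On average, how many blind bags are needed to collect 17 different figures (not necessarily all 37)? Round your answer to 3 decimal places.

22.342

With k distinct figures already seen, the next new one arrives after an expected 37/(37-k) blind bags.
Sum over k = 0,...,16: E = 37/37 + 37/36 + 37/35 + ... + 37/22 + 37/21 = 22.3423.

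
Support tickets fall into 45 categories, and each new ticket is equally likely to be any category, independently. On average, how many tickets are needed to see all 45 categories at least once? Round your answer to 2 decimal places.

197.77

After k distinct categories have appeared, the next ticket gives a new one with probability (45-k)/45, so the expected wait for the (k+1)-th is 45/(45-k).
E[T] = 45/45 + 45/44 + 45/43 + ... + 45/2 + 45/1 = 45·H_{45}.
H_{45} = 4.395, so E[T] = 197.773.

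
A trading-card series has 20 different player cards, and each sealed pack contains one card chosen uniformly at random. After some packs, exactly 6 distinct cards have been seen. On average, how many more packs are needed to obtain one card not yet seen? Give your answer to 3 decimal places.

The number of packs until the next new card is geometric with success probability 14/20, so its mean is 20/14.
E = 20/14 = 1.4286.

1.429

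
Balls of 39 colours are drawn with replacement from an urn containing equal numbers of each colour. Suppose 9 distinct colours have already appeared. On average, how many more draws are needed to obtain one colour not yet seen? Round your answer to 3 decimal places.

Each draw yields a new colour with probability (39-9)/39 = 30/39, so the wait is geometric with mean 39/30.
E = 39/30 = 1.3000.

1.300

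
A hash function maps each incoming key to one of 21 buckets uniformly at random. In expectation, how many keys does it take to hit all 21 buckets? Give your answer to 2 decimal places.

After k distinct buckets have appeared, the next key gives a new one with probability (21-k)/21, so the expected wait for the (k+1)-th is 21/(21-k).
E[T] = 21/21 + 21/20 + 21/19 + ... + 21/2 + 21/1 = 21·H_{21}.
H_{21} = 3.645, so E[T] = 76.553.

76.55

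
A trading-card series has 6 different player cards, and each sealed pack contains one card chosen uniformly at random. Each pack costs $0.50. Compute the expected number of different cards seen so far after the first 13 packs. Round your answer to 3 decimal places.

For each card, P(seen in 13 packs) = 1 - (5/6)^13 = 0.9065.
By linearity of expectation, E[distinct seen] = 6·(1 - (5/6)^13) = 5.4392.

5.439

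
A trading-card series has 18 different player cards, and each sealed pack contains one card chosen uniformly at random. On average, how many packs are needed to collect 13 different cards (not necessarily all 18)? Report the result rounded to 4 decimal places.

21.8119

With k distinct cards already seen, the next new one arrives after an expected 18/(18-k) packs.
Sum over k = 0,...,12: E = 18/18 + 18/17 + 18/16 + ... + 18/7 + 18/6 = 21.81195.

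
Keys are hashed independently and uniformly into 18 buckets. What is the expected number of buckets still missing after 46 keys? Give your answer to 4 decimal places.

1.2983

For each bucket, P(unseen after 46) = (17/18)^46 = 0.07213.
By linearity of expectation, E[unseen] = 18·(17/18)^46 = 1.29834.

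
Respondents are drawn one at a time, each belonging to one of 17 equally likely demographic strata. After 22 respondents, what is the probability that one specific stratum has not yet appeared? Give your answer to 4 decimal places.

Each respondent misses the fixed stratum with probability (17-1)/17 = 16/17, independently.
P(still missing after 22) = (16/17)^22 = 0.26349.

0.2635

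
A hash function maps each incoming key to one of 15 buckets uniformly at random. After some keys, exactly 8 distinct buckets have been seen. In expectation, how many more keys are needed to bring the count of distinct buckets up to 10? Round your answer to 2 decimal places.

With k distinct buckets already seen, the next new one takes an expected 15/(15-k) keys.
Sum over k = 8,...,9: E = 15/7 + 15/6 = 4.643.

4.64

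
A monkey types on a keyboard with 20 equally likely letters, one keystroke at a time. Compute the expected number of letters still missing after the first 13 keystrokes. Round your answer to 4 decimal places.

10.2668

For each letter, P(unseen after 13) = (19/20)^13 = 0.51334.
By linearity of expectation, E[unseen] = 20·(19/20)^13 = 10.26684.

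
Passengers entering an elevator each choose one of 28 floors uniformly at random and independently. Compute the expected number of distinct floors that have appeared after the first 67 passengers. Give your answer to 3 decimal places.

For each floor, P(seen in 67 passengers) = 1 - (27/28)^67 = 0.9125.
By linearity of expectation, E[distinct seen] = 28·(1 - (27/28)^67) = 25.5513.

25.551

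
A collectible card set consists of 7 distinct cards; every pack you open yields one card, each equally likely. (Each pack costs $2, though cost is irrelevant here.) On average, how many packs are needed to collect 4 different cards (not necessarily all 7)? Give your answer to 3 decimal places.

With k distinct cards already seen, the next new one arrives after an expected 7/(7-k) packs.
Sum over k = 0,...,3: E = 7/7 + 7/6 + 7/5 + 7/4 = 5.3167.

5.317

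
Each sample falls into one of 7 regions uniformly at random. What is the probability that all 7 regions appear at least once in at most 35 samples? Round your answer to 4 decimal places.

By inclusion–exclusion over which regions are missing,
P(all seen) = Σ_{j=0}^{7} (-1)^j C(7,j)((7-j)/7)^35
= 1.00000 - 0.03177 + 0.00016 - 0.00000 + 0.00000 - 0.00000 + 0.00000 - 0.00000
= 0.96840.

0.9684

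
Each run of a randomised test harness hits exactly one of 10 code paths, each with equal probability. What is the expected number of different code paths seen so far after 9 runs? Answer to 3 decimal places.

For each code path, P(seen in 9 runs) = 1 - (9/10)^9 = 0.6126.
By linearity of expectation, E[distinct seen] = 10·(1 - (9/10)^9) = 6.1258.

6.126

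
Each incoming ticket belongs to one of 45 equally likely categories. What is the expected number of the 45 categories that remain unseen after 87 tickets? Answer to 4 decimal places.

For each category, P(unseen after 87) = (44/45)^87 = 0.14154.
By linearity of expectation, E[unseen] = 45·(44/45)^87 = 6.36952.

6.3695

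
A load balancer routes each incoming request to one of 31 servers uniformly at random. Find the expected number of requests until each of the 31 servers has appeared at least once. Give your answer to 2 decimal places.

After k distinct servers have appeared, the next request gives a new one with probability (31-k)/31, so the expected wait for the (k+1)-th is 31/(31-k).
E[T] = 31/31 + 31/30 + 31/29 + ... + 31/2 + 31/1 = 31·H_{31}.
H_{31} = 4.027, so E[T] = 124.845.

124.84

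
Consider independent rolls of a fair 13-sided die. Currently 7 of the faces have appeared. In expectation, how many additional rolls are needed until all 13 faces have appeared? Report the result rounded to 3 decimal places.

From k distinct to k+1 distinct takes on average 13/(13-k) rolls.
Sum over k = 7,...,12: E = 13/6 + 13/5 + 13/4 + 13/3 + 13/2 + 13/1 = 31.8500.

31.850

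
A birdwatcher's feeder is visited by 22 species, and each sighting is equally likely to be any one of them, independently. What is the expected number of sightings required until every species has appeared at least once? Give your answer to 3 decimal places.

81.198

After k distinct species have appeared, the next sighting gives a new one with probability (22-k)/22, so the expected wait for the (k+1)-th is 22/(22-k).
E[T] = 22/22 + 22/21 + 22/20 + ... + 22/2 + 22/1 = 22·H_{22}.
H_{22} = 3.6908, so E[T] = 81.1979.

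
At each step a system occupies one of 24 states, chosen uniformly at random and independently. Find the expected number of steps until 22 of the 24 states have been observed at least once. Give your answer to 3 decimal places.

With k distinct states already seen, the next new one arrives after an expected 24/(24-k) steps.
Sum over k = 0,...,21: E = 24/24 + 24/23 + 24/22 + ... + 24/4 + 24/3 = 54.6230.

54.623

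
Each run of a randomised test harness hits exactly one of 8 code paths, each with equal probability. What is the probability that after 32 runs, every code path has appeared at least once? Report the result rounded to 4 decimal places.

By inclusion–exclusion over which code paths are missing,
P(all seen) = Σ_{j=0}^{8} (-1)^j C(8,j)((8-j)/8)^32
= 1.00000 - 0.11152 + 0.00281 - 0.00002 + 0.00000 - 0.00000 + 0.00000 - 0.00000 + 0.00000
= 0.89128.

0.8913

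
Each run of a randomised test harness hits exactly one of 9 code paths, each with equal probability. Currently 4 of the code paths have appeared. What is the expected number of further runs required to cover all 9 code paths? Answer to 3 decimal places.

The wait to go from k to k+1 distinct code paths is geometric with mean 9/(9-k).
Sum over k = 4,...,8: E = 9/5 + 9/4 + 9/3 + 9/2 + 9/1 = 20.5500.

20.550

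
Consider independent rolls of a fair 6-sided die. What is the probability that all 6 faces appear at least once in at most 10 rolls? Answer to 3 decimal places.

0.272

By inclusion–exclusion over which faces are missing,
P(all seen) = Σ_{j=0}^{6} (-1)^j C(6,j)((6-j)/6)^10
= 1.0000 - 0.9690 + 0.2601 - 0.0195 + 0.0003 - 0.0000 + 0.0000
= 0.2718.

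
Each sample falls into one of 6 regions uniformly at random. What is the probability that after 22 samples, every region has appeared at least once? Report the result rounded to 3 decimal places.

0.893

Let A_i be the event that region i is missing after 22 samples. By inclusion–exclusion on the A_i,
P(all seen) = Σ_{j=0}^{6} (-1)^j C(6,j)((6-j)/6)^22
= 1.0000 - 0.1087 + 0.0020 - 0.0000 + 0.0000 - 0.0000 + 0.0000
= 0.8933.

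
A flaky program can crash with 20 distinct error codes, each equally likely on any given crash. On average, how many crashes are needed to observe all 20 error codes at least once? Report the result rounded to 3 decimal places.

The wait to go from k to k+1 distinct error codes is geometric with mean 20/(20-k).
E[T] = 20/20 + 20/19 + 20/18 + ... + 20/2 + 20/1 = 20·H_{20}.
H_{20} = 3.5977, so E[T] = 71.9548.

71.955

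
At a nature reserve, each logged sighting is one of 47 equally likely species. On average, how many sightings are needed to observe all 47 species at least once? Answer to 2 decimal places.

The wait to go from k to k+1 distinct species is geometric with mean 47/(47-k).
E[T] = 47/47 + 47/46 + 47/45 + ... + 47/2 + 47/1 = 47·H_{47}.
H_{47} = 4.438, so E[T] = 208.584.

208.58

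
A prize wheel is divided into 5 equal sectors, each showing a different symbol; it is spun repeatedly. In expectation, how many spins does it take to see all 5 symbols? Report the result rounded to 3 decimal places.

After k distinct symbols have appeared, the next spin gives a new one with probability (5-k)/5, so the expected wait for the (k+1)-th is 5/(5-k).
E[T] = 5/5 + 5/4 + 5/3 + 5/2 + 5/1 = 5·H_{5}.
H_{5} = 2.2833, so E[T] = 11.4167.

11.417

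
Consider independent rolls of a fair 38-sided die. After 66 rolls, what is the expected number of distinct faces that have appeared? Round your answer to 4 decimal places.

31.4630

For each face, P(seen in 66 rolls) = 1 - (37/38)^66 = 0.82797.
By linearity of expectation, E[distinct seen] = 38·(1 - (37/38)^66) = 31.46298.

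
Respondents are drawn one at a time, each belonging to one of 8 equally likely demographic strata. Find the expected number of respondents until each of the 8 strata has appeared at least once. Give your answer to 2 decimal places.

Split into phases: going from k distinct to k+1 distinct takes on average 8/(8-k) respondents.
E[T] = 8/8 + 8/7 + 8/6 + ... + 8/2 + 8/1 = 8·H_{8}.
H_{8} = 2.718, so E[T] = 21.743.

21.74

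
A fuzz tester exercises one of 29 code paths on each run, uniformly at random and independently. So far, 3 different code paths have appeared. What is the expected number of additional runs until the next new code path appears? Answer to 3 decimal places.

Each run yields a new code path with probability (29-3)/29 = 26/29, so the wait is geometric with mean 29/26.
E = 29/26 = 1.1154.

1.115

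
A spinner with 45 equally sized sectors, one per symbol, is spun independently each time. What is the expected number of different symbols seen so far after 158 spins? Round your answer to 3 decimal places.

For each symbol, P(seen in 158 spins) = 1 - (44/45)^158 = 0.9713.
By linearity of expectation, E[distinct seen] = 45·(1 - (44/45)^158) = 43.7083.

43.708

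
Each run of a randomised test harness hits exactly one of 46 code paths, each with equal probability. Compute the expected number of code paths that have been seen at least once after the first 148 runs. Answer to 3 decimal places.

For each code path, P(seen in 148 runs) = 1 - (45/46)^148 = 0.9613.
By linearity of expectation, E[distinct seen] = 46·(1 - (45/46)^148) = 44.2215.

44.222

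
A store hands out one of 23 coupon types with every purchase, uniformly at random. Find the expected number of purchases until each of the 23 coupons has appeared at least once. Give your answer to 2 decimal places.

After k distinct coupons have appeared, the next purchase gives a new one with probability (23-k)/23, so the expected wait for the (k+1)-th is 23/(23-k).
E[T] = 23/23 + 23/22 + 23/21 + ... + 23/2 + 23/1 = 23·H_{23}.
H_{23} = 3.734, so E[T] = 85.889.

85.89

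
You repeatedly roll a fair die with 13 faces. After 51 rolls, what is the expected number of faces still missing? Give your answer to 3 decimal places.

For each face, P(unseen after 51) = (12/13)^51 = 0.0169.
By linearity of expectation, E[unseen] = 13·(12/13)^51 = 0.2193.

0.219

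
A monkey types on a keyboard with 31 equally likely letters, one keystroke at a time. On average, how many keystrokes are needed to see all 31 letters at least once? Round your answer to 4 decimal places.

The wait to go from k to k+1 distinct letters is geometric with mean 31/(31-k).
E[T] = 31/31 + 31/30 + 31/29 + ... + 31/2 + 31/1 = 31·H_{31}.
H_{31} = 4.02725, so E[T] = 124.84460.

124.8446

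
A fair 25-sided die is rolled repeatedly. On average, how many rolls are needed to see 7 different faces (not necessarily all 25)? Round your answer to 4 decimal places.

8.0213

Going from k to k+1 distinct takes a geometric number of rolls with mean 25/(25-k).
Sum over k = 0,...,6: E = 25/25 + 25/24 + 25/23 + ... + 25/20 + 25/19 = 8.02125.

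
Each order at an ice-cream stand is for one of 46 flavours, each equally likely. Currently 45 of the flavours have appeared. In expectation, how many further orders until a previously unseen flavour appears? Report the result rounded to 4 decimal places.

46.0000

The number of orders until the next new flavour is geometric with success probability 1/46, so its mean is 46/1.
E = 46/1 = 46.00000.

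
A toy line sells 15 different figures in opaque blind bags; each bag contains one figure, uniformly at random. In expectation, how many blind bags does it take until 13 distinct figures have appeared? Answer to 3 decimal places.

Going from k to k+1 distinct takes a geometric number of blind bags with mean 15/(15-k).
Sum over k = 0,...,12: E = 15/15 + 15/14 + 15/13 + ... + 15/4 + 15/3 = 27.2734.

27.273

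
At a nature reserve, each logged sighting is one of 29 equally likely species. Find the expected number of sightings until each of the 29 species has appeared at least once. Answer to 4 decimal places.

The wait to go from k to k+1 distinct species is geometric with mean 29/(29-k).
E[T] = 29/29 + 29/28 + 29/27 + ... + 29/2 + 29/1 = 29·H_{29}.
H_{29} = 3.96165, so E[T] = 114.88796.

114.8880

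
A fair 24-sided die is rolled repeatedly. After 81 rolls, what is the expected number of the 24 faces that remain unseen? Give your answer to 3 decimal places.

0.764

For each face, P(unseen after 81) = (23/24)^81 = 0.0318.
By linearity of expectation, E[unseen] = 24·(23/24)^81 = 0.7639.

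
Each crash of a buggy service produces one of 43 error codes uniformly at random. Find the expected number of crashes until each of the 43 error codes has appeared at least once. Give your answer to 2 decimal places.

187.05

Split into phases: going from k distinct to k+1 distinct takes on average 43/(43-k) crashes.
E[T] = 43/43 + 43/42 + 43/41 + ... + 43/2 + 43/1 = 43·H_{43}.
H_{43} = 4.350, so E[T] = 187.050.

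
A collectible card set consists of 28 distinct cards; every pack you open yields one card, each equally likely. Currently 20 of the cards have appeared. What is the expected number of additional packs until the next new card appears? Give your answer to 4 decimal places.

The number of packs until the next new card is geometric with success probability 8/28, so its mean is 28/8.
E = 28/8 = 3.50000.

3.5000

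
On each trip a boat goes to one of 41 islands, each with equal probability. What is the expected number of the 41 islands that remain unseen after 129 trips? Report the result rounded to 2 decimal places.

1.70

For each island, P(unseen after 129) = (40/41)^129 = 0.041.
By linearity of expectation, E[unseen] = 41·(40/41)^129 = 1.696.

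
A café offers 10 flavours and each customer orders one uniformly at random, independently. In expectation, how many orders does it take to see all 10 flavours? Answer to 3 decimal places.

After k distinct flavours have appeared, the next order gives a new one with probability (10-k)/10, so the expected wait for the (k+1)-th is 10/(10-k).
E[T] = 10/10 + 10/9 + 10/8 + ... + 10/2 + 10/1 = 10·H_{10}.
H_{10} = 2.9290, so E[T] = 29.2897.

29.290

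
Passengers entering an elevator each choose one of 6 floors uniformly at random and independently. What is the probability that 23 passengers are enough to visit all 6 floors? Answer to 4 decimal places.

0.9108

Let A_i be the event that floor i is missing after 23 passengers. By inclusion–exclusion on the A_i,
P(all seen) = Σ_{j=0}^{6} (-1)^j C(6,j)((6-j)/6)^23
= 1.00000 - 0.09057 + 0.00134 - 0.00000 + 0.00000 - 0.00000 + 0.00000
= 0.91076.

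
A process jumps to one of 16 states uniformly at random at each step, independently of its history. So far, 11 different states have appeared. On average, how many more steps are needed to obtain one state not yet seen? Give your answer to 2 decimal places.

Each step yields a new state with probability (16-11)/16 = 5/16, so the wait is geometric with mean 16/5.
E = 16/5 = 3.200.

3.20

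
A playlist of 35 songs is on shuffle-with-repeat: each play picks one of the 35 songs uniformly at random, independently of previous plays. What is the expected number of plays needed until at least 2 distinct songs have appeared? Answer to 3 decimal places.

Going from k to k+1 distinct takes a geometric number of plays with mean 35/(35-k).
Sum over k = 0,...,1: E = 35/35 + 35/34 = 2.0294.

2.029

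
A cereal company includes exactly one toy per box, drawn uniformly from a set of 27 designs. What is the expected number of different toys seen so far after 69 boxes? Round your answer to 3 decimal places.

25.003

For each toy, P(seen in 69 boxes) = 1 - (26/27)^69 = 0.9260.
By linearity of expectation, E[distinct seen] = 27·(1 - (26/27)^69) = 25.0028.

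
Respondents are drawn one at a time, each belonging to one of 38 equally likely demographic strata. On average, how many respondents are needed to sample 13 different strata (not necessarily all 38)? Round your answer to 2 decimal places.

15.65

Going from k to k+1 distinct takes a geometric number of respondents with mean 38/(38-k).
Sum over k = 0,...,12: E = 38/38 + 38/37 + 38/36 + ... + 38/27 + 38/26 = 15.654.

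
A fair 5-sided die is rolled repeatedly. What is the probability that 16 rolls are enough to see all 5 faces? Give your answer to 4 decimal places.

By inclusion–exclusion over which faces are missing,
P(all seen) = Σ_{j=0}^{5} (-1)^j C(5,j)((5-j)/5)^16
= 1.00000 - 0.14074 + 0.00282 - 0.00000 + 0.00000 - 0.00000
= 0.86208.

0.8621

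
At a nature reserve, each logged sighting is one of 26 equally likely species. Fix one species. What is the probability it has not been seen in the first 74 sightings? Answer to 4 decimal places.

0.0549

Each sighting misses the fixed species with probability (26-1)/26 = 25/26, independently.
P(still missing after 74) = (25/26)^74 = 0.05490.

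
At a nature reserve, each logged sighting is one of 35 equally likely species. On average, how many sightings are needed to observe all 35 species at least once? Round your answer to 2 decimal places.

145.14

Split into phases: going from k distinct to k+1 distinct takes on average 35/(35-k) sightings.
E[T] = 35/35 + 35/34 + 35/33 + ... + 35/2 + 35/1 = 35·H_{35}.
H_{35} = 4.147, so E[T] = 145.137.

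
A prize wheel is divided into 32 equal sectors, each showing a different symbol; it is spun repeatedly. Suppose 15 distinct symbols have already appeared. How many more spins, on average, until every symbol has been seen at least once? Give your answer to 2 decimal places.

From k distinct to k+1 distinct takes on average 32/(32-k) spins.
Sum over k = 15,...,31: E = 32/17 + 32/16 + 32/15 + ... + 32/2 + 32/1 = 110.066.

110.07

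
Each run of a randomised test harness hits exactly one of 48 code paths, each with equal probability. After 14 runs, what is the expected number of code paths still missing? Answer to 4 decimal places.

35.7465

For each code path, P(unseen after 14) = (47/48)^14 = 0.74472.
By linearity of expectation, E[unseen] = 48·(47/48)^14 = 35.74653.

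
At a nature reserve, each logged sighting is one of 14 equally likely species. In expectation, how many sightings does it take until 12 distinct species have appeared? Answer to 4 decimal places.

With k distinct species already seen, the next new one arrives after an expected 14/(14-k) sightings.
Sum over k = 0,...,11: E = 14/14 + 14/13 + 14/12 + ... + 14/4 + 14/3 = 24.52187.

24.5219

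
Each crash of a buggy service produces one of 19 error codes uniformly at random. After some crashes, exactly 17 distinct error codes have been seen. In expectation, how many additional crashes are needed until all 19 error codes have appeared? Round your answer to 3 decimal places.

28.500

The wait to go from k to k+1 distinct error codes is geometric with mean 19/(19-k).
Sum over k = 17,...,18: E = 19/2 + 19/1 = 28.5000.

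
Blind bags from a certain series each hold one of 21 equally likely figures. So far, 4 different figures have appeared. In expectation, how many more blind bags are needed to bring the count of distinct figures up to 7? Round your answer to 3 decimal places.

The wait to go from k to k+1 distinct figures is geometric with mean 21/(21-k).
Sum over k = 4,...,6: E = 21/17 + 21/16 + 21/15 = 3.9478.

3.948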